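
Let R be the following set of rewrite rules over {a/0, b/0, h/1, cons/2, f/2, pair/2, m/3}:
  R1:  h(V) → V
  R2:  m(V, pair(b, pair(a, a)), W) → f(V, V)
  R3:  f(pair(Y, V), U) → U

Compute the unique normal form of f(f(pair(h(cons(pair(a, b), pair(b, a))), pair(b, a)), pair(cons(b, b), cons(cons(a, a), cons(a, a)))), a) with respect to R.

1. f(f(pair(h(cons(pair(a, b), pair(b, a))), pair(b, a)), pair(cons(b, b), cons(cons(a, a), cons(a, a)))), a)  →  f(pair(cons(b, b), cons(cons(a, a), cons(a, a))), a)   [R3 at 1]
2. f(pair(cons(b, b), cons(cons(a, a), cons(a, a))), a)  →  a   [R3 at ε]

a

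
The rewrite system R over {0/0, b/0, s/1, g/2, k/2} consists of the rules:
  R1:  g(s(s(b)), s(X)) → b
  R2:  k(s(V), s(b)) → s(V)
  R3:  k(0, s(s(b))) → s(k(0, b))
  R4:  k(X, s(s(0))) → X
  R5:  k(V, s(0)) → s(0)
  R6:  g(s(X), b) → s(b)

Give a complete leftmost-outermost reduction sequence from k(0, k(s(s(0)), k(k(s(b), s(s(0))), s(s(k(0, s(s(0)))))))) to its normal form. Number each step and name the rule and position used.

1. k(0, k(s(s(0)), k(k(s(b), s(s(0))), s(s(k(0, s(s(0))))))))  →  k(0, k(s(s(0)), k(s(b), s(s(k(0, s(s(0))))))))   [R4 at 2.2.1]
2. k(0, k(s(s(0)), k(s(b), s(s(k(0, s(s(0))))))))  →  k(0, k(s(s(0)), k(s(b), s(s(0)))))   [R4 at 2.2.2.1.1]
3. k(0, k(s(s(0)), k(s(b), s(s(0)))))  →  k(0, k(s(s(0)), s(b)))   [R4 at 2.2]
4. k(0, k(s(s(0)), s(b)))  →  k(0, s(s(0)))   [R2 at 2]
5. k(0, s(s(0)))  →  0   [R4 at ε]

0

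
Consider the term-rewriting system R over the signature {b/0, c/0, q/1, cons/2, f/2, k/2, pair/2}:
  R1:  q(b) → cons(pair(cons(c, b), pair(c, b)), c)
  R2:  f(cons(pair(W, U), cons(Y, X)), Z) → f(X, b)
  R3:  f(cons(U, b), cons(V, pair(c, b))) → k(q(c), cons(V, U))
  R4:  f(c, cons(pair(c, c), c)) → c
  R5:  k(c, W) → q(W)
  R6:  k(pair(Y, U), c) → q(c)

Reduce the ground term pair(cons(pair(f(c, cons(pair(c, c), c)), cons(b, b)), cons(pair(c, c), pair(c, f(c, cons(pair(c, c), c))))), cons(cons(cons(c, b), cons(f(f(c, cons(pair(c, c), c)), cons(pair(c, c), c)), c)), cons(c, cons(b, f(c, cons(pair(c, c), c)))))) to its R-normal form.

pair(cons(pair(c, cons(b, b)), cons(pair(c, c), pair(c, c))), cons(cons(cons(c, b), cons(c, c)), cons(c, cons(b, c))))

1. pair(cons(pair(f(c, cons(pair(c, c), c)), cons(b, b)), cons(pair(c, c), pair(c, f(c, cons(pair(c, c), c))))), cons(cons(cons(c, b), cons(f(f(c, cons(pair(c, c), c)), cons(pair(c, c), c)), c)), cons(c, cons(b, f(c, cons(pair(c, c), c))))))  →  pair(cons(pair(c, cons(b, b)), cons(pair(c, c), pair(c, f(c, cons(pair(c, c), c))))), cons(cons(cons(c, b), cons(f(f(c, cons(pair(c, c), c)), cons(pair(c, c), c)), c)), cons(c, cons(b, f(c, cons(pair(c, c), c))))))   [R4 at 1.1.1]
2. pair(cons(pair(c, cons(b, b)), cons(pair(c, c), pair(c, f(c, cons(pair(c, c), c))))), cons(cons(cons(c, b), cons(f(f(c, cons(pair(c, c), c)), cons(pair(c, c), c)), c)), cons(c, cons(b, f(c, cons(pair(c, c), c))))))  →  pair(cons(pair(c, cons(b, b)), cons(pair(c, c), pair(c, c))), cons(cons(cons(c, b), cons(f(f(c, cons(pair(c, c), c)), cons(pair(c, c), c)), c)), cons(c, cons(b, f(c, cons(pair(c, c), c))))))   [R4 at 1.2.2.2]
3. pair(cons(pair(c, cons(b, b)), cons(pair(c, c), pair(c, c))), cons(cons(cons(c, b), cons(f(f(c, cons(pair(c, c), c)), cons(pair(c, c), c)), c)), cons(c, cons(b, f(c, cons(pair(c, c), c))))))  →  pair(cons(pair(c, cons(b, b)), cons(pair(c, c), pair(c, c))), cons(cons(cons(c, b), cons(f(c, cons(pair(c, c), c)), c)), cons(c, cons(b, f(c, cons(pair(c, c), c))))))   [R4 at 2.1.2.1.1]
4. pair(cons(pair(c, cons(b, b)), cons(pair(c, c), pair(c, c))), cons(cons(cons(c, b), cons(f(c, cons(pair(c, c), c)), c)), cons(c, cons(b, f(c, cons(pair(c, c), c))))))  →  pair(cons(pair(c, cons(b, b)), cons(pair(c, c), pair(c, c))), cons(cons(cons(c, b), cons(c, c)), cons(c, cons(b, f(c, cons(pair(c, c), c))))))   [R4 at 2.1.2.1]
5. pair(cons(pair(c, cons(b, b)), cons(pair(c, c), pair(c, c))), cons(cons(cons(c, b), cons(c, c)), cons(c, cons(b, f(c, cons(pair(c, c), c))))))  →  pair(cons(pair(c, cons(b, b)), cons(pair(c, c), pair(c, c))), cons(cons(cons(c, b), cons(c, c)), cons(c, cons(b, c))))   [R4 at 2.2.2.2]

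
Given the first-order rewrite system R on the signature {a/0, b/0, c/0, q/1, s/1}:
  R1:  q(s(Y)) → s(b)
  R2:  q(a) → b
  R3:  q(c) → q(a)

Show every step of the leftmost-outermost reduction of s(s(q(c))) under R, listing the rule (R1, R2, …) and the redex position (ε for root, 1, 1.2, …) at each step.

1. s(s(q(c)))  →  s(s(q(a)))   [R3 at 1.1]
2. s(s(q(a)))  →  s(s(b))   [R2 at 1.1]

s(s(b))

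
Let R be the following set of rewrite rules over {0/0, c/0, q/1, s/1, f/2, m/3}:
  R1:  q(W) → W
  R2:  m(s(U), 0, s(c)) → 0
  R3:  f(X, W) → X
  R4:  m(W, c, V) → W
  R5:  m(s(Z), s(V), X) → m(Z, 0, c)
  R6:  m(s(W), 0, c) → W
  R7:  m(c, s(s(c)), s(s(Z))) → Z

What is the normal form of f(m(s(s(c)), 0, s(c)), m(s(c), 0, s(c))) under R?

0

1. f(m(s(s(c)), 0, s(c)), m(s(c), 0, s(c)))  →  m(s(s(c)), 0, s(c))   [R3 at ε]
2. m(s(s(c)), 0, s(c))  →  0   [R2 at ε]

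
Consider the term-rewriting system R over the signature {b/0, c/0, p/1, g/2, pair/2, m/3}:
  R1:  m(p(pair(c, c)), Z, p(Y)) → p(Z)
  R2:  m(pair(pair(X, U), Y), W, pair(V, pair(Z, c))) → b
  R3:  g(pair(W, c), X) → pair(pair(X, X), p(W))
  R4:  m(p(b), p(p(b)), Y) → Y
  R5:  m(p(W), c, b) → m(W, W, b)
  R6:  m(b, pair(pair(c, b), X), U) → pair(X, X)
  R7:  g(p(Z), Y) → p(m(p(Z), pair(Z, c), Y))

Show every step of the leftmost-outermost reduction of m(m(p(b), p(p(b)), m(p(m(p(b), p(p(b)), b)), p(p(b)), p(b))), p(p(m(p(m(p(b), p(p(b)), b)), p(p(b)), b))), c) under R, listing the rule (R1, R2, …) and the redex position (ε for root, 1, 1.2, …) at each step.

1. m(m(p(b), p(p(b)), m(p(m(p(b), p(p(b)), b)), p(p(b)), p(b))), p(p(m(p(m(p(b), p(p(b)), b)), p(p(b)), b))), c)  →  m(m(p(m(p(b), p(p(b)), b)), p(p(b)), p(b)), p(p(m(p(m(p(b), p(p(b)), b)), p(p(b)), b))), c)   [R4 at 1]
2. m(m(p(m(p(b), p(p(b)), b)), p(p(b)), p(b)), p(p(m(p(m(p(b), p(p(b)), b)), p(p(b)), b))), c)  →  m(m(p(b), p(p(b)), p(b)), p(p(m(p(m(p(b), p(p(b)), b)), p(p(b)), b))), c)   [R4 at 1.1.1]
3. m(m(p(b), p(p(b)), p(b)), p(p(m(p(m(p(b), p(p(b)), b)), p(p(b)), b))), c)  →  m(p(b), p(p(m(p(m(p(b), p(p(b)), b)), p(p(b)), b))), c)   [R4 at 1]
4. m(p(b), p(p(m(p(m(p(b), p(p(b)), b)), p(p(b)), b))), c)  →  m(p(b), p(p(m(p(b), p(p(b)), b))), c)   [R4 at 2.1.1.1.1]
5. m(p(b), p(p(m(p(b), p(p(b)), b))), c)  →  m(p(b), p(p(b)), c)   [R4 at 2.1.1]
6. m(p(b), p(p(b)), c)  →  c   [R4 at ε]

c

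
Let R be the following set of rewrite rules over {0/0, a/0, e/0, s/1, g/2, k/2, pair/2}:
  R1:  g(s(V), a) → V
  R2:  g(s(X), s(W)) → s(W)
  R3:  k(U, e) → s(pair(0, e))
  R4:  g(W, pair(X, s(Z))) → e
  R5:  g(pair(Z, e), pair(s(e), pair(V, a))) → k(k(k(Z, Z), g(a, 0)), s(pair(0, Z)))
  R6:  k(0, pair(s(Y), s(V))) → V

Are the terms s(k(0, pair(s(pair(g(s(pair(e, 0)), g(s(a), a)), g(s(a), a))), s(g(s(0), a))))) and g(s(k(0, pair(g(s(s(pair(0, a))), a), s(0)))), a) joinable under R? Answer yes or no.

Reduce t₁ = s(k(0, pair(s(pair(g(s(pair(e, 0)), g(s(a), a)), g(s(a), a))), s(g(s(0), a))))):
1. s(k(0, pair(s(pair(g(s(pair(e, 0)), g(s(a), a)), g(s(a), a))), s(g(s(0), a)))))  →  s(g(s(0), a))   [R6 at 1]
2. s(g(s(0), a))  →  s(0)   [R1 at 1]

Reduce t₂ = g(s(k(0, pair(g(s(s(pair(0, a))), a), s(0)))), a):
1. g(s(k(0, pair(g(s(s(pair(0, a))), a), s(0)))), a)  →  k(0, pair(g(s(s(pair(0, a))), a), s(0)))   [R1 at ε]
2. k(0, pair(g(s(s(pair(0, a))), a), s(0)))  →  k(0, pair(s(pair(0, a)), s(0)))   [R1 at 2.1]
3. k(0, pair(s(pair(0, a)), s(0)))  →  0   [R6 at ε]

no — NF(t₁) = s(0), NF(t₂) = 0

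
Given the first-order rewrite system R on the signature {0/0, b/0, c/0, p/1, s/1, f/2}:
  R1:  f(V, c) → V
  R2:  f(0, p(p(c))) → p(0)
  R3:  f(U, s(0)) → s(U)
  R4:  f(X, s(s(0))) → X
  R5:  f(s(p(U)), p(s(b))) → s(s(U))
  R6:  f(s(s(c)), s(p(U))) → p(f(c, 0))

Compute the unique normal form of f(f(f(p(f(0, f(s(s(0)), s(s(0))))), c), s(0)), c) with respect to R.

1. f(f(f(p(f(0, f(s(s(0)), s(s(0))))), c), s(0)), c)  →  f(f(p(f(0, f(s(s(0)), s(s(0))))), c), s(0))   [R1 at ε]
2. f(f(p(f(0, f(s(s(0)), s(s(0))))), c), s(0))  →  s(f(p(f(0, f(s(s(0)), s(s(0))))), c))   [R3 at ε]
3. s(f(p(f(0, f(s(s(0)), s(s(0))))), c))  →  s(p(f(0, f(s(s(0)), s(s(0))))))   [R1 at 1]
4. s(p(f(0, f(s(s(0)), s(s(0))))))  →  s(p(f(0, s(s(0)))))   [R4 at 1.1.2]
5. s(p(f(0, s(s(0)))))  →  s(p(0))   [R4 at 1.1]

s(p(0))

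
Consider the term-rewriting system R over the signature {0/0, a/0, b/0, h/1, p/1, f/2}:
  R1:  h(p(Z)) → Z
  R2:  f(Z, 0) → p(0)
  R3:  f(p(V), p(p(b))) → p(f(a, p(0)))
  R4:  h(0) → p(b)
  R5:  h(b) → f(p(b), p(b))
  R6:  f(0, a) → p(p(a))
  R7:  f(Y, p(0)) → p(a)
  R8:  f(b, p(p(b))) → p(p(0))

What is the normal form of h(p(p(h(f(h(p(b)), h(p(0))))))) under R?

1. h(p(p(h(f(h(p(b)), h(p(0)))))))  →  p(h(f(h(p(b)), h(p(0)))))   [R1 at ε]
2. p(h(f(h(p(b)), h(p(0)))))  →  p(h(f(b, h(p(0)))))   [R1 at 1.1.1]
3. p(h(f(b, h(p(0)))))  →  p(h(f(b, 0)))   [R1 at 1.1.2]
4. p(h(f(b, 0)))  →  p(h(p(0)))   [R2 at 1.1]
5. p(h(p(0)))  →  p(0)   [R1 at 1]

p(0)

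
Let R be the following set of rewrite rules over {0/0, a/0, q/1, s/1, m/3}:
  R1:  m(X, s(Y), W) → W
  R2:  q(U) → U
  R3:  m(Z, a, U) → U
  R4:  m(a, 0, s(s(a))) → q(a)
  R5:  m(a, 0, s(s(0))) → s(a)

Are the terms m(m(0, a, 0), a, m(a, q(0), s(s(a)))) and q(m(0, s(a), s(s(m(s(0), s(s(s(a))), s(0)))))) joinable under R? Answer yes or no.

no — NF(t₁) = a, NF(t₂) = s(s(s(0)))

Reduce t₁ = m(m(0, a, 0), a, m(a, q(0), s(s(a)))):
1. m(m(0, a, 0), a, m(a, q(0), s(s(a))))  →  m(a, q(0), s(s(a)))   [R3 at ε]
2. m(a, q(0), s(s(a)))  →  m(a, 0, s(s(a)))   [R2 at 2]
3. m(a, 0, s(s(a)))  →  q(a)   [R4 at ε]
4. q(a)  →  a   [R2 at ε]

Reduce t₂ = q(m(0, s(a), s(s(m(s(0), s(s(s(a))), s(0)))))):
1. q(m(0, s(a), s(s(m(s(0), s(s(s(a))), s(0))))))  →  m(0, s(a), s(s(m(s(0), s(s(s(a))), s(0)))))   [R2 at ε]
2. m(0, s(a), s(s(m(s(0), s(s(s(a))), s(0)))))  →  s(s(m(s(0), s(s(s(a))), s(0))))   [R1 at ε]
3. s(s(m(s(0), s(s(s(a))), s(0))))  →  s(s(s(0)))   [R1 at 1.1]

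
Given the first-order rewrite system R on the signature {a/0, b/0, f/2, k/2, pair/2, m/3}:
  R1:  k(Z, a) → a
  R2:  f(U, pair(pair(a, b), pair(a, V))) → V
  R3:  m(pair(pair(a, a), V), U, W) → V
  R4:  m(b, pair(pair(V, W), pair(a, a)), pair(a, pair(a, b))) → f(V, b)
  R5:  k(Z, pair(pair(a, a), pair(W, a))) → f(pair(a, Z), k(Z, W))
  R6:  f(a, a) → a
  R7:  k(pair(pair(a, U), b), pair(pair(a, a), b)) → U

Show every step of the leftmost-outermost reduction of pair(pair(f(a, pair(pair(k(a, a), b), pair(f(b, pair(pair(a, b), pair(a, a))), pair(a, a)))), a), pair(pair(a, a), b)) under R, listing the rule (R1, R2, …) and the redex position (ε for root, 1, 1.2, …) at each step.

1. pair(pair(f(a, pair(pair(k(a, a), b), pair(f(b, pair(pair(a, b), pair(a, a))), pair(a, a)))), a), pair(pair(a, a), b))  →  pair(pair(f(a, pair(pair(a, b), pair(f(b, pair(pair(a, b), pair(a, a))), pair(a, a)))), a), pair(pair(a, a), b))   [R1 at 1.1.2.1.1]
2. pair(pair(f(a, pair(pair(a, b), pair(f(b, pair(pair(a, b), pair(a, a))), pair(a, a)))), a), pair(pair(a, a), b))  →  pair(pair(f(a, pair(pair(a, b), pair(a, pair(a, a)))), a), pair(pair(a, a), b))   [R2 at 1.1.2.2.1]
3. pair(pair(f(a, pair(pair(a, b), pair(a, pair(a, a)))), a), pair(pair(a, a), b))  →  pair(pair(pair(a, a), a), pair(pair(a, a), b))   [R2 at 1.1]

pair(pair(pair(a, a), a), pair(pair(a, a), b))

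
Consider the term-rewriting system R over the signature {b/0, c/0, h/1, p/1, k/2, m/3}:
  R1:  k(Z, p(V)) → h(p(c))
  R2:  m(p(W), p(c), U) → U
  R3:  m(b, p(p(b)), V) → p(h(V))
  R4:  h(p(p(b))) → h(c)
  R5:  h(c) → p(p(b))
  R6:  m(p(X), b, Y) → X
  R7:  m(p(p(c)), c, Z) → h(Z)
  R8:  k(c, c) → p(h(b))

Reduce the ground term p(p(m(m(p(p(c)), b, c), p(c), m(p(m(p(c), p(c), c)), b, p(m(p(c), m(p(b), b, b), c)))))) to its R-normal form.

1. p(p(m(m(p(p(c)), b, c), p(c), m(p(m(p(c), p(c), c)), b, p(m(p(c), m(p(b), b, b), c))))))  →  p(p(m(p(c), p(c), m(p(m(p(c), p(c), c)), b, p(m(p(c), m(p(b), b, b), c))))))   [R6 at 1.1.1]
2. p(p(m(p(c), p(c), m(p(m(p(c), p(c), c)), b, p(m(p(c), m(p(b), b, b), c))))))  →  p(p(m(p(m(p(c), p(c), c)), b, p(m(p(c), m(p(b), b, b), c)))))   [R2 at 1.1]
3. p(p(m(p(m(p(c), p(c), c)), b, p(m(p(c), m(p(b), b, b), c)))))  →  p(p(m(p(c), p(c), c)))   [R6 at 1.1]
4. p(p(m(p(c), p(c), c)))  →  p(p(c))   [R2 at 1.1]

p(p(c))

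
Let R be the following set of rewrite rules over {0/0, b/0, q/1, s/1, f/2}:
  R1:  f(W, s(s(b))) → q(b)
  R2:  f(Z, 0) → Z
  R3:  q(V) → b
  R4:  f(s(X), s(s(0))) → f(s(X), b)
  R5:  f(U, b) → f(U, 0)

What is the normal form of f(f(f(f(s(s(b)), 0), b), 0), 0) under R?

1. f(f(f(f(s(s(b)), 0), b), 0), 0)  →  f(f(f(s(s(b)), 0), b), 0)   [R2 at ε]
2. f(f(f(s(s(b)), 0), b), 0)  →  f(f(s(s(b)), 0), b)   [R2 at ε]
3. f(f(s(s(b)), 0), b)  →  f(f(s(s(b)), 0), 0)   [R5 at ε]
4. f(f(s(s(b)), 0), 0)  →  f(s(s(b)), 0)   [R2 at ε]
5. f(s(s(b)), 0)  →  s(s(b))   [R2 at ε]

s(s(b))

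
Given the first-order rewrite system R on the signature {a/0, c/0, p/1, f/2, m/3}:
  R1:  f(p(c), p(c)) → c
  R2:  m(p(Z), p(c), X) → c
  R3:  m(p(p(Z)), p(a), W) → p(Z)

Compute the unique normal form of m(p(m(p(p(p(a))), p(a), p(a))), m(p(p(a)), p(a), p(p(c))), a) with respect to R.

1. m(p(m(p(p(p(a))), p(a), p(a))), m(p(p(a)), p(a), p(p(c))), a)  →  m(p(p(p(a))), m(p(p(a)), p(a), p(p(c))), a)   [R3 at 1.1]
2. m(p(p(p(a))), m(p(p(a)), p(a), p(p(c))), a)  →  m(p(p(p(a))), p(a), a)   [R3 at 2]
3. m(p(p(p(a))), p(a), a)  →  p(p(a))   [R3 at ε]

p(p(a))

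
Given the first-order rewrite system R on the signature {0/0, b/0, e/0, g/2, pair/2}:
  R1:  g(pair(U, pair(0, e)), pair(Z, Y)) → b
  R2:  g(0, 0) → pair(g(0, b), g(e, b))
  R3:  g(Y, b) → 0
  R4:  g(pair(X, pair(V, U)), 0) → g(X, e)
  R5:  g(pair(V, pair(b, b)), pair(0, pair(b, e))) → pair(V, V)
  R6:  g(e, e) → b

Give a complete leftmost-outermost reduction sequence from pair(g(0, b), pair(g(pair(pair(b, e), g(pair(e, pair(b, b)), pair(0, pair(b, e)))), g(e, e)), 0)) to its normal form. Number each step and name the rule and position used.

1. pair(g(0, b), pair(g(pair(pair(b, e), g(pair(e, pair(b, b)), pair(0, pair(b, e)))), g(e, e)), 0))  →  pair(0, pair(g(pair(pair(b, e), g(pair(e, pair(b, b)), pair(0, pair(b, e)))), g(e, e)), 0))   [R3 at 1]
2. pair(0, pair(g(pair(pair(b, e), g(pair(e, pair(b, b)), pair(0, pair(b, e)))), g(e, e)), 0))  →  pair(0, pair(g(pair(pair(b, e), pair(e, e)), g(e, e)), 0))   [R5 at 2.1.1.2]
3. pair(0, pair(g(pair(pair(b, e), pair(e, e)), g(e, e)), 0))  →  pair(0, pair(g(pair(pair(b, e), pair(e, e)), b), 0))   [R6 at 2.1.2]
4. pair(0, pair(g(pair(pair(b, e), pair(e, e)), b), 0))  →  pair(0, pair(0, 0))   [R3 at 2.1]

pair(0, pair(0, 0))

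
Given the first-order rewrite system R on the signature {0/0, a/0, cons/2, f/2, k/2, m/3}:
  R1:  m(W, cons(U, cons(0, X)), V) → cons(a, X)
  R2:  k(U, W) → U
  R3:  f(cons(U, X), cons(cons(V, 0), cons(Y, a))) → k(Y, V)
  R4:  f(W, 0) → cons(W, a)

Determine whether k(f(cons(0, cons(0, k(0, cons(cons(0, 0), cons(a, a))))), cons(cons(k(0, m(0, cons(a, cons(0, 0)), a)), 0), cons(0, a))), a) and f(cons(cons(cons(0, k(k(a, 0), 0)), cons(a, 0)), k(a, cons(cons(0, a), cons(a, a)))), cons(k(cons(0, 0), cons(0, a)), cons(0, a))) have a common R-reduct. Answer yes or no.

Reduce t₁ = k(f(cons(0, cons(0, k(0, cons(cons(0, 0), cons(a, a))))), cons(cons(k(0, m(0, cons(a, cons(0, 0)), a)), 0), cons(0, a))), a):
1. k(f(cons(0, cons(0, k(0, cons(cons(0, 0), cons(a, a))))), cons(cons(k(0, m(0, cons(a, cons(0, 0)), a)), 0), cons(0, a))), a)  →  f(cons(0, cons(0, k(0, cons(cons(0, 0), cons(a, a))))), cons(cons(k(0, m(0, cons(a, cons(0, 0)), a)), 0), cons(0, a)))   [R2 at ε]
2. f(cons(0, cons(0, k(0, cons(cons(0, 0), cons(a, a))))), cons(cons(k(0, m(0, cons(a, cons(0, 0)), a)), 0), cons(0, a)))  →  k(0, k(0, m(0, cons(a, cons(0, 0)), a)))   [R3 at ε]
3. k(0, k(0, m(0, cons(a, cons(0, 0)), a)))  →  0   [R2 at ε]

Reduce t₂ = f(cons(cons(cons(0, k(k(a, 0), 0)), cons(a, 0)), k(a, cons(cons(0, a), cons(a, a)))), cons(k(cons(0, 0), cons(0, a)), cons(0, a))):
1. f(cons(cons(cons(0, k(k(a, 0), 0)), cons(a, 0)), k(a, cons(cons(0, a), cons(a, a)))), cons(k(cons(0, 0), cons(0, a)), cons(0, a)))  →  f(cons(cons(cons(0, k(a, 0)), cons(a, 0)), k(a, cons(cons(0, a), cons(a, a)))), cons(k(cons(0, 0), cons(0, a)), cons(0, a)))   [R2 at 1.1.1.2]
2. f(cons(cons(cons(0, k(a, 0)), cons(a, 0)), k(a, cons(cons(0, a), cons(a, a)))), cons(k(cons(0, 0), cons(0, a)), cons(0, a)))  →  f(cons(cons(cons(0, a), cons(a, 0)), k(a, cons(cons(0, a), cons(a, a)))), cons(k(cons(0, 0), cons(0, a)), cons(0, a)))   [R2 at 1.1.1.2]
3. f(cons(cons(cons(0, a), cons(a, 0)), k(a, cons(cons(0, a), cons(a, a)))), cons(k(cons(0, 0), cons(0, a)), cons(0, a)))  →  f(cons(cons(cons(0, a), cons(a, 0)), a), cons(k(cons(0, 0), cons(0, a)), cons(0, a)))   [R2 at 1.2]
4. f(cons(cons(cons(0, a), cons(a, 0)), a), cons(k(cons(0, 0), cons(0, a)), cons(0, a)))  →  f(cons(cons(cons(0, a), cons(a, 0)), a), cons(cons(0, 0), cons(0, a)))   [R2 at 2.1]
5. f(cons(cons(cons(0, a), cons(a, 0)), a), cons(cons(0, 0), cons(0, a)))  →  k(0, 0)   [R3 at ε]
6. k(0, 0)  →  0   [R2 at ε]

yes — NF(t₁) = 0, NF(t₂) = 0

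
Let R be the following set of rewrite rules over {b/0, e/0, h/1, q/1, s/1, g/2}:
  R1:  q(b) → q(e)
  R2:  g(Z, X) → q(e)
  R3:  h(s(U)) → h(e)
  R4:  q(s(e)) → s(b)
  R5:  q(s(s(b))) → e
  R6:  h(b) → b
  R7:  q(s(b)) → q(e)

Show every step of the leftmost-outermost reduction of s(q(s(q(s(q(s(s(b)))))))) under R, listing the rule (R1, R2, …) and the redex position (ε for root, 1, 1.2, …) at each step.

s(e)

1. s(q(s(q(s(q(s(s(b))))))))  →  s(q(s(q(s(e)))))   [R5 at 1.1.1.1.1]
2. s(q(s(q(s(e)))))  →  s(q(s(s(b))))   [R4 at 1.1.1]
3. s(q(s(s(b))))  →  s(e)   [R5 at 1]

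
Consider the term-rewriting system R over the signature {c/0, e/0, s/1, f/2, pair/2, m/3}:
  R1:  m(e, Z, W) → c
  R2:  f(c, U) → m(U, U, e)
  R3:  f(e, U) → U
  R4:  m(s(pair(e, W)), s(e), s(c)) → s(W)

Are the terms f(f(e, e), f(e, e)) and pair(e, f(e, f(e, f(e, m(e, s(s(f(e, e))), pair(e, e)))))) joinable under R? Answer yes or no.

no — NF(t₁) = e, NF(t₂) = pair(e, c)

Reduce t₁ = f(f(e, e), f(e, e)):
1. f(f(e, e), f(e, e))  →  f(e, f(e, e))   [R3 at 1]
2. f(e, f(e, e))  →  f(e, e)   [R3 at ε]
3. f(e, e)  →  e   [R3 at ε]

Reduce t₂ = pair(e, f(e, f(e, f(e, m(e, s(s(f(e, e))), pair(e, e)))))):
1. pair(e, f(e, f(e, f(e, m(e, s(s(f(e, e))), pair(e, e))))))  →  pair(e, f(e, f(e, m(e, s(s(f(e, e))), pair(e, e)))))   [R3 at 2]
2. pair(e, f(e, f(e, m(e, s(s(f(e, e))), pair(e, e)))))  →  pair(e, f(e, m(e, s(s(f(e, e))), pair(e, e))))   [R3 at 2]
3. pair(e, f(e, m(e, s(s(f(e, e))), pair(e, e))))  →  pair(e, m(e, s(s(f(e, e))), pair(e, e)))   [R3 at 2]
4. pair(e, m(e, s(s(f(e, e))), pair(e, e)))  →  pair(e, c)   [R1 at 2]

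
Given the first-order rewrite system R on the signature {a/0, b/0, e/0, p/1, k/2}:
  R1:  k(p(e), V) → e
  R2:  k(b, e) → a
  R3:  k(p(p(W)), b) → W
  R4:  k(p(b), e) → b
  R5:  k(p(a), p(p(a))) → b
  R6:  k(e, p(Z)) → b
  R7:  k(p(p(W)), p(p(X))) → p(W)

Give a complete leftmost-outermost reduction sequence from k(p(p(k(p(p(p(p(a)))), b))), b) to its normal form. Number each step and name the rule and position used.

p(p(a))

1. k(p(p(k(p(p(p(p(a)))), b))), b)  →  k(p(p(p(p(a)))), b)   [R3 at ε]
2. k(p(p(p(p(a)))), b)  →  p(p(a))   [R3 at ε]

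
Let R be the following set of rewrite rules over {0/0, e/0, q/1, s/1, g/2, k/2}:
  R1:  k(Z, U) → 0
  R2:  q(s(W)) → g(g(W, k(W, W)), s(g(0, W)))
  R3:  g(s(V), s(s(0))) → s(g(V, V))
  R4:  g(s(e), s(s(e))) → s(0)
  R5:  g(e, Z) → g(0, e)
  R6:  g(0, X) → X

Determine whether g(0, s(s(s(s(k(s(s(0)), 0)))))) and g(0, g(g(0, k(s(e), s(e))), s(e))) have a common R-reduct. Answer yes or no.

no — NF(t₁) = s(s(s(s(0)))), NF(t₂) = s(e)

Reduce t₁ = g(0, s(s(s(s(k(s(s(0)), 0)))))):
1. g(0, s(s(s(s(k(s(s(0)), 0))))))  →  s(s(s(s(k(s(s(0)), 0)))))   [R6 at ε]
2. s(s(s(s(k(s(s(0)), 0)))))  →  s(s(s(s(0))))   [R1 at 1.1.1.1]

Reduce t₂ = g(0, g(g(0, k(s(e), s(e))), s(e))):
1. g(0, g(g(0, k(s(e), s(e))), s(e)))  →  g(g(0, k(s(e), s(e))), s(e))   [R6 at ε]
2. g(g(0, k(s(e), s(e))), s(e))  →  g(k(s(e), s(e)), s(e))   [R6 at 1]
3. g(k(s(e), s(e)), s(e))  →  g(0, s(e))   [R1 at 1]
4. g(0, s(e))  →  s(e)   [R6 at ε]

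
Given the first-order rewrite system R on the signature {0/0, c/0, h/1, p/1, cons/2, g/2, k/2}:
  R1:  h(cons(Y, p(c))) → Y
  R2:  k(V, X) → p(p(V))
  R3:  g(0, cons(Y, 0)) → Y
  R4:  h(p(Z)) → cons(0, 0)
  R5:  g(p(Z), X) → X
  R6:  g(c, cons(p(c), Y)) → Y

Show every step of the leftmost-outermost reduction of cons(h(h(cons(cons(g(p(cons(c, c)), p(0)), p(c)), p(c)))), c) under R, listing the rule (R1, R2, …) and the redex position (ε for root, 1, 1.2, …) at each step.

1. cons(h(h(cons(cons(g(p(cons(c, c)), p(0)), p(c)), p(c)))), c)  →  cons(h(cons(g(p(cons(c, c)), p(0)), p(c))), c)   [R1 at 1.1]
2. cons(h(cons(g(p(cons(c, c)), p(0)), p(c))), c)  →  cons(g(p(cons(c, c)), p(0)), c)   [R1 at 1]
3. cons(g(p(cons(c, c)), p(0)), c)  →  cons(p(0), c)   [R5 at 1]

cons(p(0), c)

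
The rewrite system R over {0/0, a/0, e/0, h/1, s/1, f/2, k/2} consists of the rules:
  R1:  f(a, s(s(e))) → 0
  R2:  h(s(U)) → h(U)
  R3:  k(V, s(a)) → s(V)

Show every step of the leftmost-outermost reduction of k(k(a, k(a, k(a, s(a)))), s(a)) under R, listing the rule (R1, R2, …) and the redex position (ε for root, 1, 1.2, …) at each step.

1. k(k(a, k(a, k(a, s(a)))), s(a))  →  s(k(a, k(a, k(a, s(a)))))   [R3 at ε]
2. s(k(a, k(a, k(a, s(a)))))  →  s(k(a, k(a, s(a))))   [R3 at 1.2.2]
3. s(k(a, k(a, s(a))))  →  s(k(a, s(a)))   [R3 at 1.2]
4. s(k(a, s(a)))  →  s(s(a))   [R3 at 1]

s(s(a))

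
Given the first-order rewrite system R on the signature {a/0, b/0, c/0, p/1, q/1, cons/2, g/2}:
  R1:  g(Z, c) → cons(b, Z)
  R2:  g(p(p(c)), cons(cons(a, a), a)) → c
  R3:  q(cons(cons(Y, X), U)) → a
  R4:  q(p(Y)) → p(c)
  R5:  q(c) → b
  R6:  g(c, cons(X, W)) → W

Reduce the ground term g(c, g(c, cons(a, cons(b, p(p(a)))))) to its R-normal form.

1. g(c, g(c, cons(a, cons(b, p(p(a))))))  →  g(c, cons(b, p(p(a))))   [R6 at 2]
2. g(c, cons(b, p(p(a))))  →  p(p(a))   [R6 at ε]

p(p(a))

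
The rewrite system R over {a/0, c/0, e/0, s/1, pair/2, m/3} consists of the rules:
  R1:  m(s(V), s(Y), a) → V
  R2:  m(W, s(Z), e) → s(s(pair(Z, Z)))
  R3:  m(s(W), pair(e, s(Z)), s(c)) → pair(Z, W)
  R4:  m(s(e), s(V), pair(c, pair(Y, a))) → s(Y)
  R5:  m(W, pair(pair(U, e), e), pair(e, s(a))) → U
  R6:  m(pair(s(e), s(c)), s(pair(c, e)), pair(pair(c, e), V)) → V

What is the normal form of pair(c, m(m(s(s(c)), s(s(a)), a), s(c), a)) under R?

1. pair(c, m(m(s(s(c)), s(s(a)), a), s(c), a))  →  pair(c, m(s(c), s(c), a))   [R1 at 2.1]
2. pair(c, m(s(c), s(c), a))  →  pair(c, c)   [R1 at 2]

pair(c, c)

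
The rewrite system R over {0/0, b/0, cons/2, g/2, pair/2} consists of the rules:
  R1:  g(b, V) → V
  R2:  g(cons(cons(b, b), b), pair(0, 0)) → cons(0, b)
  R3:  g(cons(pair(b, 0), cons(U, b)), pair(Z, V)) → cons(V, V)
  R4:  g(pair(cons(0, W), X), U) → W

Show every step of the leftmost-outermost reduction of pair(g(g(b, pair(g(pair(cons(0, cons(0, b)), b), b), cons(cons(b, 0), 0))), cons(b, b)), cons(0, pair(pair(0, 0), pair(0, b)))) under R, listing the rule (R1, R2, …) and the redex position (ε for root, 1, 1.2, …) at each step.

1. pair(g(g(b, pair(g(pair(cons(0, cons(0, b)), b), b), cons(cons(b, 0), 0))), cons(b, b)), cons(0, pair(pair(0, 0), pair(0, b))))  →  pair(g(pair(g(pair(cons(0, cons(0, b)), b), b), cons(cons(b, 0), 0)), cons(b, b)), cons(0, pair(pair(0, 0), pair(0, b))))   [R1 at 1.1]
2. pair(g(pair(g(pair(cons(0, cons(0, b)), b), b), cons(cons(b, 0), 0)), cons(b, b)), cons(0, pair(pair(0, 0), pair(0, b))))  →  pair(g(pair(cons(0, b), cons(cons(b, 0), 0)), cons(b, b)), cons(0, pair(pair(0, 0), pair(0, b))))   [R4 at 1.1.1]
3. pair(g(pair(cons(0, b), cons(cons(b, 0), 0)), cons(b, b)), cons(0, pair(pair(0, 0), pair(0, b))))  →  pair(b, cons(0, pair(pair(0, 0), pair(0, b))))   [R4 at 1]

pair(b, cons(0, pair(pair(0, 0), pair(0, b))))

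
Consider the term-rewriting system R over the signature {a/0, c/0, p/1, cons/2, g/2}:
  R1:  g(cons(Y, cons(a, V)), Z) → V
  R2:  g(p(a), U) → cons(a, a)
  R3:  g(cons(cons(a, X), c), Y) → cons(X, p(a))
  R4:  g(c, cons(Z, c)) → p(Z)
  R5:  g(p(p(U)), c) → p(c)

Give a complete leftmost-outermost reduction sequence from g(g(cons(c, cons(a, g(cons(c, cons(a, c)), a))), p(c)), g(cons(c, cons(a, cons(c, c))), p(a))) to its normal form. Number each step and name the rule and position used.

1. g(g(cons(c, cons(a, g(cons(c, cons(a, c)), a))), p(c)), g(cons(c, cons(a, cons(c, c))), p(a)))  →  g(g(cons(c, cons(a, c)), a), g(cons(c, cons(a, cons(c, c))), p(a)))   [R1 at 1]
2. g(g(cons(c, cons(a, c)), a), g(cons(c, cons(a, cons(c, c))), p(a)))  →  g(c, g(cons(c, cons(a, cons(c, c))), p(a)))   [R1 at 1]
3. g(c, g(cons(c, cons(a, cons(c, c))), p(a)))  →  g(c, cons(c, c))   [R1 at 2]
4. g(c, cons(c, c))  →  p(c)   [R4 at ε]

p(c)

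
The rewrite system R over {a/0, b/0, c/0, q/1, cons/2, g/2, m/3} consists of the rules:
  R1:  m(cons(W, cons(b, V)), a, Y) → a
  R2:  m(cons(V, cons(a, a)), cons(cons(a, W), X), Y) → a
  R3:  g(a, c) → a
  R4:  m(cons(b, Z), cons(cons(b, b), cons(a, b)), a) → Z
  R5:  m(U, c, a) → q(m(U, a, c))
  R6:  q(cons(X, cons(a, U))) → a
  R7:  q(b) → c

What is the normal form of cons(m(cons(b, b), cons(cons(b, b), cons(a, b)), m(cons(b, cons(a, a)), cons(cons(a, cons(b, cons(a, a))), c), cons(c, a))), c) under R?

cons(b, c)

1. cons(m(cons(b, b), cons(cons(b, b), cons(a, b)), m(cons(b, cons(a, a)), cons(cons(a, cons(b, cons(a, a))), c), cons(c, a))), c)  →  cons(m(cons(b, b), cons(cons(b, b), cons(a, b)), a), c)   [R2 at 1.3]
2. cons(m(cons(b, b), cons(cons(b, b), cons(a, b)), a), c)  →  cons(b, c)   [R4 at 1]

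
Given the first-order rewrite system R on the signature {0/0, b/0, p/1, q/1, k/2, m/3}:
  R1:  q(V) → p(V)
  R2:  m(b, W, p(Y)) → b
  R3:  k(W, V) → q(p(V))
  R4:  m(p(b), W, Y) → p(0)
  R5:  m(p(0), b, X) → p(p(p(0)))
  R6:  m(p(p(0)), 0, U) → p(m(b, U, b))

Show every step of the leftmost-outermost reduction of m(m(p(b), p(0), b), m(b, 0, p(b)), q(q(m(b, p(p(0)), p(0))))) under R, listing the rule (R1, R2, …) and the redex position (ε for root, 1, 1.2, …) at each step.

p(p(p(0)))

1. m(m(p(b), p(0), b), m(b, 0, p(b)), q(q(m(b, p(p(0)), p(0)))))  →  m(p(0), m(b, 0, p(b)), q(q(m(b, p(p(0)), p(0)))))   [R4 at 1]
2. m(p(0), m(b, 0, p(b)), q(q(m(b, p(p(0)), p(0)))))  →  m(p(0), b, q(q(m(b, p(p(0)), p(0)))))   [R2 at 2]
3. m(p(0), b, q(q(m(b, p(p(0)), p(0)))))  →  p(p(p(0)))   [R5 at ε]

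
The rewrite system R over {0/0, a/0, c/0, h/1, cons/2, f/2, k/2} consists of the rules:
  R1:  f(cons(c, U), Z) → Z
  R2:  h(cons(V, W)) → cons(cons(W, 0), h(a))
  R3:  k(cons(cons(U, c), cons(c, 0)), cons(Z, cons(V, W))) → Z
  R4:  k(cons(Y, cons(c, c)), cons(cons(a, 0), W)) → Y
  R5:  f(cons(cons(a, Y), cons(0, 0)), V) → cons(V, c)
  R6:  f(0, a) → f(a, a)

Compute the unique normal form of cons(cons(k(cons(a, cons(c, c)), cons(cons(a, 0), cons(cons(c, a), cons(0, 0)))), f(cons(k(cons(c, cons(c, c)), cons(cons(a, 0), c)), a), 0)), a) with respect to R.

1. cons(cons(k(cons(a, cons(c, c)), cons(cons(a, 0), cons(cons(c, a), cons(0, 0)))), f(cons(k(cons(c, cons(c, c)), cons(cons(a, 0), c)), a), 0)), a)  →  cons(cons(a, f(cons(k(cons(c, cons(c, c)), cons(cons(a, 0), c)), a), 0)), a)   [R4 at 1.1]
2. cons(cons(a, f(cons(k(cons(c, cons(c, c)), cons(cons(a, 0), c)), a), 0)), a)  →  cons(cons(a, f(cons(c, a), 0)), a)   [R4 at 1.2.1.1]
3. cons(cons(a, f(cons(c, a), 0)), a)  →  cons(cons(a, 0), a)   [R1 at 1.2]

cons(cons(a, 0), a)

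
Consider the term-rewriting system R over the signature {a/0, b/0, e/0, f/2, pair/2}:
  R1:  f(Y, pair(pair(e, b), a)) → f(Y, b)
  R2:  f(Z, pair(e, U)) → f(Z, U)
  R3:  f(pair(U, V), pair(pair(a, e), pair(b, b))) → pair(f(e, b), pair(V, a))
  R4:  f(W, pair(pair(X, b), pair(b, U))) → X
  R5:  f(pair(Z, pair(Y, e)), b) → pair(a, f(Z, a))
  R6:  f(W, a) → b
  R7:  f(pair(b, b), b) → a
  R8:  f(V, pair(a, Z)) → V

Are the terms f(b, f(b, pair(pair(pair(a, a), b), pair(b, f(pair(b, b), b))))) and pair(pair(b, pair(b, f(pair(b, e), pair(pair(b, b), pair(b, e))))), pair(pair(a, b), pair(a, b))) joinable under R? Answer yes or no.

no — NF(t₁) = b, NF(t₂) = pair(pair(b, pair(b, b)), pair(pair(a, b), pair(a, b)))

Reduce t₁ = f(b, f(b, pair(pair(pair(a, a), b), pair(b, f(pair(b, b), b))))):
1. f(b, f(b, pair(pair(pair(a, a), b), pair(b, f(pair(b, b), b)))))  →  f(b, pair(a, a))   [R4 at 2]
2. f(b, pair(a, a))  →  b   [R8 at ε]

Reduce t₂ = pair(pair(b, pair(b, f(pair(b, e), pair(pair(b, b), pair(b, e))))), pair(pair(a, b), pair(a, b))):
1. pair(pair(b, pair(b, f(pair(b, e), pair(pair(b, b), pair(b, e))))), pair(pair(a, b), pair(a, b)))  →  pair(pair(b, pair(b, b)), pair(pair(a, b), pair(a, b)))   [R4 at 1.2.2]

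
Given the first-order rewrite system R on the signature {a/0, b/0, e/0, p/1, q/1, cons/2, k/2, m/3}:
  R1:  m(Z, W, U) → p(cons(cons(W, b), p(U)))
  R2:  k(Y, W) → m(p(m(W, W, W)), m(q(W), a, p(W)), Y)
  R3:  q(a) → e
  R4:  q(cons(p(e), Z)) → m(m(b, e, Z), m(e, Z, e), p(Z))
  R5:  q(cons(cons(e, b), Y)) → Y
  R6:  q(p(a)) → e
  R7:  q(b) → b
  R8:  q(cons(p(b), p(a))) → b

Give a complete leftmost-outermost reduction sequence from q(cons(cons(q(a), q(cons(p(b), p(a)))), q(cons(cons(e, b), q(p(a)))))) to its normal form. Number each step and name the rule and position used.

1. q(cons(cons(q(a), q(cons(p(b), p(a)))), q(cons(cons(e, b), q(p(a))))))  →  q(cons(cons(e, q(cons(p(b), p(a)))), q(cons(cons(e, b), q(p(a))))))   [R3 at 1.1.1]
2. q(cons(cons(e, q(cons(p(b), p(a)))), q(cons(cons(e, b), q(p(a))))))  →  q(cons(cons(e, b), q(cons(cons(e, b), q(p(a))))))   [R8 at 1.1.2]
3. q(cons(cons(e, b), q(cons(cons(e, b), q(p(a))))))  →  q(cons(cons(e, b), q(p(a))))   [R5 at ε]
4. q(cons(cons(e, b), q(p(a))))  →  q(p(a))   [R5 at ε]
5. q(p(a))  →  e   [R6 at ε]

e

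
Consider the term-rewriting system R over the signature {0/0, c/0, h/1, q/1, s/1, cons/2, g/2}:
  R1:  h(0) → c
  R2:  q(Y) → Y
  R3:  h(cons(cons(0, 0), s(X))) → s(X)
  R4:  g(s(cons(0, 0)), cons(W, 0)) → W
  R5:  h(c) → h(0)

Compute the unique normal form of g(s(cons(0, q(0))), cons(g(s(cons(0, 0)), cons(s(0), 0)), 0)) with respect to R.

1. g(s(cons(0, q(0))), cons(g(s(cons(0, 0)), cons(s(0), 0)), 0))  →  g(s(cons(0, 0)), cons(g(s(cons(0, 0)), cons(s(0), 0)), 0))   [R2 at 1.1.2]
2. g(s(cons(0, 0)), cons(g(s(cons(0, 0)), cons(s(0), 0)), 0))  →  g(s(cons(0, 0)), cons(s(0), 0))   [R4 at ε]
3. g(s(cons(0, 0)), cons(s(0), 0))  →  s(0)   [R4 at ε]

s(0)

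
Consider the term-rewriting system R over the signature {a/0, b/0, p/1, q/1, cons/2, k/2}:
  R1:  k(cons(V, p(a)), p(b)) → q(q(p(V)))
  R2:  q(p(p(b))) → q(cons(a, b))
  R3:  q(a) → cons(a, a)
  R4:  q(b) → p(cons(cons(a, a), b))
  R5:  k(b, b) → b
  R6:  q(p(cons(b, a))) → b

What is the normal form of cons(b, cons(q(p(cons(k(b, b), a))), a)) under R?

cons(b, cons(b, a))

1. cons(b, cons(q(p(cons(k(b, b), a))), a))  →  cons(b, cons(q(p(cons(b, a))), a))   [R5 at 2.1.1.1.1]
2. cons(b, cons(q(p(cons(b, a))), a))  →  cons(b, cons(b, a))   [R6 at 2.1]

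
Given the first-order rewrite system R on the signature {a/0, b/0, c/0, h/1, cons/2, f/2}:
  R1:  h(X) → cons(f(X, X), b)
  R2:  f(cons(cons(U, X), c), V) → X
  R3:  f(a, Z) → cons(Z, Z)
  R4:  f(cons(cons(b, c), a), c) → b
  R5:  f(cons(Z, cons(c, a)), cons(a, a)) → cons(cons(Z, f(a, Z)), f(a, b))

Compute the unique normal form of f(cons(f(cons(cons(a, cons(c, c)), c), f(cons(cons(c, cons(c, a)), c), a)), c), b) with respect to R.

c

1. f(cons(f(cons(cons(a, cons(c, c)), c), f(cons(cons(c, cons(c, a)), c), a)), c), b)  →  f(cons(cons(c, c), c), b)   [R2 at 1.1]
2. f(cons(cons(c, c), c), b)  →  c   [R2 at ε]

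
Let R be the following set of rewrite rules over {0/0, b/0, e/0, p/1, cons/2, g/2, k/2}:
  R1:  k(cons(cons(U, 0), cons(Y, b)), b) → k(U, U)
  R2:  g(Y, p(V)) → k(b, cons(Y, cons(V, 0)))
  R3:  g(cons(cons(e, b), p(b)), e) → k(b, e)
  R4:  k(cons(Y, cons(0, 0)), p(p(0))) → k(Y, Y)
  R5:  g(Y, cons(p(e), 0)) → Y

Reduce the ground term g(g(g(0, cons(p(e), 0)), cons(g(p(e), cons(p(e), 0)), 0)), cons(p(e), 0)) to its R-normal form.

1. g(g(g(0, cons(p(e), 0)), cons(g(p(e), cons(p(e), 0)), 0)), cons(p(e), 0))  →  g(g(0, cons(p(e), 0)), cons(g(p(e), cons(p(e), 0)), 0))   [R5 at ε]
2. g(g(0, cons(p(e), 0)), cons(g(p(e), cons(p(e), 0)), 0))  →  g(0, cons(g(p(e), cons(p(e), 0)), 0))   [R5 at 1]
3. g(0, cons(g(p(e), cons(p(e), 0)), 0))  →  g(0, cons(p(e), 0))   [R5 at 2.1]
4. g(0, cons(p(e), 0))  →  0   [R5 at ε]

0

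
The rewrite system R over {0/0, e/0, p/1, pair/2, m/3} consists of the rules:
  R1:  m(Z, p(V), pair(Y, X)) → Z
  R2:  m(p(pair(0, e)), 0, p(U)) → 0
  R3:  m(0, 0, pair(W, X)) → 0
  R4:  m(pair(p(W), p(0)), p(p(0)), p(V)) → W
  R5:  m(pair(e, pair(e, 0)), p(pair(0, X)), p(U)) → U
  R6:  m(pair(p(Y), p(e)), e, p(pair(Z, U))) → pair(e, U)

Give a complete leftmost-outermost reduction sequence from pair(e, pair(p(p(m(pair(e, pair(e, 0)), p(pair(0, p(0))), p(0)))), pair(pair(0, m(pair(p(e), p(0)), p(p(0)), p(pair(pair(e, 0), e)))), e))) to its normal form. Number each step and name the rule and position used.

1. pair(e, pair(p(p(m(pair(e, pair(e, 0)), p(pair(0, p(0))), p(0)))), pair(pair(0, m(pair(p(e), p(0)), p(p(0)), p(pair(pair(e, 0), e)))), e)))  →  pair(e, pair(p(p(0)), pair(pair(0, m(pair(p(e), p(0)), p(p(0)), p(pair(pair(e, 0), e)))), e)))   [R5 at 2.1.1.1]
2. pair(e, pair(p(p(0)), pair(pair(0, m(pair(p(e), p(0)), p(p(0)), p(pair(pair(e, 0), e)))), e)))  →  pair(e, pair(p(p(0)), pair(pair(0, e), e)))   [R4 at 2.2.1.2]

pair(e, pair(p(p(0)), pair(pair(0, e), e)))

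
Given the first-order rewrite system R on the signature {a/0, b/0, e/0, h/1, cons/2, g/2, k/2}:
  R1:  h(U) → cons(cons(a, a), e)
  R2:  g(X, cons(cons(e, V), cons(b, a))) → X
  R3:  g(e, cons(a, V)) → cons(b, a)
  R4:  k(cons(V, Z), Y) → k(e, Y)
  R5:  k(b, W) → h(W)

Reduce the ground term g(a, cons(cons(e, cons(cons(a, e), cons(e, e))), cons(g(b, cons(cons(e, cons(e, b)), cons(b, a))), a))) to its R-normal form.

a

1. g(a, cons(cons(e, cons(cons(a, e), cons(e, e))), cons(g(b, cons(cons(e, cons(e, b)), cons(b, a))), a)))  →  g(a, cons(cons(e, cons(cons(a, e), cons(e, e))), cons(b, a)))   [R2 at 2.2.1]
2. g(a, cons(cons(e, cons(cons(a, e), cons(e, e))), cons(b, a)))  →  a   [R2 at ε]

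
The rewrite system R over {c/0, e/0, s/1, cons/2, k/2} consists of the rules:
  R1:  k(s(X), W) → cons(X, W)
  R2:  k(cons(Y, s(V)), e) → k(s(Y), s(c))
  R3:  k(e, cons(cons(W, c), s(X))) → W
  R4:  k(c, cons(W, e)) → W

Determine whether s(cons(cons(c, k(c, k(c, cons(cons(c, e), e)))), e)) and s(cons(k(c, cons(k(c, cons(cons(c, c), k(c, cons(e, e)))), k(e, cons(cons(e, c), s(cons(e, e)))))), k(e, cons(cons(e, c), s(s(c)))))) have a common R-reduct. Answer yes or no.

Reduce t₁ = s(cons(cons(c, k(c, k(c, cons(cons(c, e), e)))), e)):
1. s(cons(cons(c, k(c, k(c, cons(cons(c, e), e)))), e))  →  s(cons(cons(c, k(c, cons(c, e))), e))   [R4 at 1.1.2.2]
2. s(cons(cons(c, k(c, cons(c, e))), e))  →  s(cons(cons(c, c), e))   [R4 at 1.1.2]

Reduce t₂ = s(cons(k(c, cons(k(c, cons(cons(c, c), k(c, cons(e, e)))), k(e, cons(cons(e, c), s(cons(e, e)))))), k(e, cons(cons(e, c), s(s(c)))))):
1. s(cons(k(c, cons(k(c, cons(cons(c, c), k(c, cons(e, e)))), k(e, cons(cons(e, c), s(cons(e, e)))))), k(e, cons(cons(e, c), s(s(c))))))  →  s(cons(k(c, cons(k(c, cons(cons(c, c), e)), k(e, cons(cons(e, c), s(cons(e, e)))))), k(e, cons(cons(e, c), s(s(c))))))   [R4 at 1.1.2.1.2.2]
2. s(cons(k(c, cons(k(c, cons(cons(c, c), e)), k(e, cons(cons(e, c), s(cons(e, e)))))), k(e, cons(cons(e, c), s(s(c))))))  →  s(cons(k(c, cons(cons(c, c), k(e, cons(cons(e, c), s(cons(e, e)))))), k(e, cons(cons(e, c), s(s(c))))))   [R4 at 1.1.2.1]
3. s(cons(k(c, cons(cons(c, c), k(e, cons(cons(e, c), s(cons(e, e)))))), k(e, cons(cons(e, c), s(s(c))))))  →  s(cons(k(c, cons(cons(c, c), e)), k(e, cons(cons(e, c), s(s(c))))))   [R3 at 1.1.2.2]
4. s(cons(k(c, cons(cons(c, c), e)), k(e, cons(cons(e, c), s(s(c))))))  →  s(cons(cons(c, c), k(e, cons(cons(e, c), s(s(c))))))   [R4 at 1.1]
5. s(cons(cons(c, c), k(e, cons(cons(e, c), s(s(c))))))  →  s(cons(cons(c, c), e))   [R3 at 1.2]

yes — NF(t₁) = s(cons(cons(c, c), e)), NF(t₂) = s(cons(cons(c, c), e))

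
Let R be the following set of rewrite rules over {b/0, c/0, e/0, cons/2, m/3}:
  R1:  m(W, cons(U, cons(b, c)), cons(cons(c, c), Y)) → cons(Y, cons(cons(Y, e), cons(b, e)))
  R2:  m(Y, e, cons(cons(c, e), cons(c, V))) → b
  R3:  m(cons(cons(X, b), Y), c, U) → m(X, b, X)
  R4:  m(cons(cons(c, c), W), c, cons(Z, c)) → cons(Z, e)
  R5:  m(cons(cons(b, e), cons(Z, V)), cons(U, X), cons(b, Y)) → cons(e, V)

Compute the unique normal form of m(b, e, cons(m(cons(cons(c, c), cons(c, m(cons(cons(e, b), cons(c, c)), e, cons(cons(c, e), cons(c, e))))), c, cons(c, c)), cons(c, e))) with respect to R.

b

1. m(b, e, cons(m(cons(cons(c, c), cons(c, m(cons(cons(e, b), cons(c, c)), e, cons(cons(c, e), cons(c, e))))), c, cons(c, c)), cons(c, e)))  →  m(b, e, cons(cons(c, e), cons(c, e)))   [R4 at 3.1]
2. m(b, e, cons(cons(c, e), cons(c, e)))  →  b   [R2 at ε]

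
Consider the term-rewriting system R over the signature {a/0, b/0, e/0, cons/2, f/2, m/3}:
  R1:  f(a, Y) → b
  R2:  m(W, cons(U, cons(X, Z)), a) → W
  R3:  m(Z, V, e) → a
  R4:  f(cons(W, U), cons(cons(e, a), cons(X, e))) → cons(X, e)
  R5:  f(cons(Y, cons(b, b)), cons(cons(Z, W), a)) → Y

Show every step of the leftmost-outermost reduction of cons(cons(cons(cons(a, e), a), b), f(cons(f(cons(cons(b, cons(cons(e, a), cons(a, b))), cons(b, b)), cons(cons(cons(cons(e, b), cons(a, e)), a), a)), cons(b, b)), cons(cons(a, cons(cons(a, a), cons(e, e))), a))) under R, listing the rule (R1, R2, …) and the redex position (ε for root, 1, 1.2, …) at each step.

1. cons(cons(cons(cons(a, e), a), b), f(cons(f(cons(cons(b, cons(cons(e, a), cons(a, b))), cons(b, b)), cons(cons(cons(cons(e, b), cons(a, e)), a), a)), cons(b, b)), cons(cons(a, cons(cons(a, a), cons(e, e))), a)))  →  cons(cons(cons(cons(a, e), a), b), f(cons(cons(b, cons(cons(e, a), cons(a, b))), cons(b, b)), cons(cons(cons(cons(e, b), cons(a, e)), a), a)))   [R5 at 2]
2. cons(cons(cons(cons(a, e), a), b), f(cons(cons(b, cons(cons(e, a), cons(a, b))), cons(b, b)), cons(cons(cons(cons(e, b), cons(a, e)), a), a)))  →  cons(cons(cons(cons(a, e), a), b), cons(b, cons(cons(e, a), cons(a, b))))   [R5 at 2]

cons(cons(cons(cons(a, e), a), b), cons(b, cons(cons(e, a), cons(a, b))))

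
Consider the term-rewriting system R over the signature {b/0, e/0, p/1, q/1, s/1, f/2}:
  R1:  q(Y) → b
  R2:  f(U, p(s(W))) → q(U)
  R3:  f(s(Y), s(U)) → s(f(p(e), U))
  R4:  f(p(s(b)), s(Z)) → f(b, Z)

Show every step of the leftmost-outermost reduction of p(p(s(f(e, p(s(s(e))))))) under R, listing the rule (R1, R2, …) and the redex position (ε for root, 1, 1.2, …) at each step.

1. p(p(s(f(e, p(s(s(e)))))))  →  p(p(s(q(e))))   [R2 at 1.1.1]
2. p(p(s(q(e))))  →  p(p(s(b)))   [R1 at 1.1.1]

p(p(s(b)))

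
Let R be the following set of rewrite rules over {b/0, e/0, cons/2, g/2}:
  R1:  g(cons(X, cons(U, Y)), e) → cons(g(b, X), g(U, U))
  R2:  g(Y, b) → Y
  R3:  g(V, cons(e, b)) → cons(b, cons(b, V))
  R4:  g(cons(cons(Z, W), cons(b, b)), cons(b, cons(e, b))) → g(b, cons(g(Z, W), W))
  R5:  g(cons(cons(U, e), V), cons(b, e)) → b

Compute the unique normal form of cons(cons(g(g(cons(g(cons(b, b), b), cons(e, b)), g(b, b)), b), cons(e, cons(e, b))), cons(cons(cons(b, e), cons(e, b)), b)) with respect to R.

cons(cons(cons(cons(b, b), cons(e, b)), cons(e, cons(e, b))), cons(cons(cons(b, e), cons(e, b)), b))

1. cons(cons(g(g(cons(g(cons(b, b), b), cons(e, b)), g(b, b)), b), cons(e, cons(e, b))), cons(cons(cons(b, e), cons(e, b)), b))  →  cons(cons(g(cons(g(cons(b, b), b), cons(e, b)), g(b, b)), cons(e, cons(e, b))), cons(cons(cons(b, e), cons(e, b)), b))   [R2 at 1.1]
2. cons(cons(g(cons(g(cons(b, b), b), cons(e, b)), g(b, b)), cons(e, cons(e, b))), cons(cons(cons(b, e), cons(e, b)), b))  →  cons(cons(g(cons(cons(b, b), cons(e, b)), g(b, b)), cons(e, cons(e, b))), cons(cons(cons(b, e), cons(e, b)), b))   [R2 at 1.1.1.1]
3. cons(cons(g(cons(cons(b, b), cons(e, b)), g(b, b)), cons(e, cons(e, b))), cons(cons(cons(b, e), cons(e, b)), b))  →  cons(cons(g(cons(cons(b, b), cons(e, b)), b), cons(e, cons(e, b))), cons(cons(cons(b, e), cons(e, b)), b))   [R2 at 1.1.2]
4. cons(cons(g(cons(cons(b, b), cons(e, b)), b), cons(e, cons(e, b))), cons(cons(cons(b, e), cons(e, b)), b))  →  cons(cons(cons(cons(b, b), cons(e, b)), cons(e, cons(e, b))), cons(cons(cons(b, e), cons(e, b)), b))   [R2 at 1.1]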